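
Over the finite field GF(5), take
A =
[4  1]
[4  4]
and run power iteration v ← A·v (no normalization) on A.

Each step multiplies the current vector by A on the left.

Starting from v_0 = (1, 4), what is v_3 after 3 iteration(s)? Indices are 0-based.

v_3 = (0, 1)

v_0 = (1, 4).
v_1 = A·v_0 = (3, 0).
v_2 = A·v_1 = (2, 2).
v_3 = A·v_2 = (0, 1).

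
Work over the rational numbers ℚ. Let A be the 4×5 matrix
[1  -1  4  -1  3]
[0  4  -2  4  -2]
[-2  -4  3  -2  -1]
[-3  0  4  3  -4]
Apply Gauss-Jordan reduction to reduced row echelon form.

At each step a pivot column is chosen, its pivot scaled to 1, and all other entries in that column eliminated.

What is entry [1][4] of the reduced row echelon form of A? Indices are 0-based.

[1] R0 /= 1  ⇒  (1, -1, 4, -1, 3)
     R2 -= -2·R0  ⇒  (0, -6, 11, -4, 5)
     R3 -= -3·R0  ⇒  (0, -3, 16, 0, 5)
[2] R1 /= 4  ⇒  (0, 1, -1/2, 1, -1/2)
     R0 -= -1·R1  ⇒  (1, 0, 7/2, 0, 5/2)
     R2 -= -6·R1  ⇒  (0, 0, 8, 2, 2)
     R3 -= -3·R1  ⇒  (0, 0, 29/2, 3, 7/2)
[3] R2 /= 8  ⇒  (0, 0, 1, 1/4, 1/4)
     R0 -= 7/2·R2  ⇒  (1, 0, 0, -7/8, 13/8)
     R1 -= -1/2·R2  ⇒  (0, 1, 0, 9/8, -3/8)
     R3 -= 29/2·R2  ⇒  (0, 0, 0, -5/8, -1/8)
[4] R3 /= -5/8  ⇒  (0, 0, 0, 1, 1/5)
     R0 -= -7/8·R3  ⇒  (1, 0, 0, 0, 9/5)
     R1 -= 9/8·R3  ⇒  (0, 1, 0, 0, -3/5)
     R2 -= 1/4·R3  ⇒  (0, 0, 1, 0, 1/5)

M[1][4] = -3/5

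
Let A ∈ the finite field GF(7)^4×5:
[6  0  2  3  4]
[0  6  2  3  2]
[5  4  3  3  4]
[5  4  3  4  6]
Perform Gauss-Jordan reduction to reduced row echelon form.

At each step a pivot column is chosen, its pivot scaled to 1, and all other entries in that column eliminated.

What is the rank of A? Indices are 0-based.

step 1: normalize row 0 (÷6) = (1, 0, 5, 4, 3)
  row 2: subtract 5×row0 = (0, 4, 6, 4, 3)
  row 3: subtract 5×row0 = (0, 4, 6, 5, 5)
step 2: normalize row 1 (÷6) = (0, 1, 5, 4, 5)
  row 2: subtract 4×row1 = (0, 0, 0, 2, 4)
  row 3: subtract 4×row1 = (0, 0, 0, 3, 6)
skip col 2 (zero from row 2)
step 3: normalize row 2 (÷2) = (0, 0, 0, 1, 2)
  row 0: subtract 4×row2 = (1, 0, 5, 0, 2)
  row 1: subtract 4×row2 = (0, 1, 5, 0, 4)
  row 3: subtract 3×row2 = (0, 0, 0, 0, 0)
skip col 4 (zero from row 3)

rank = 3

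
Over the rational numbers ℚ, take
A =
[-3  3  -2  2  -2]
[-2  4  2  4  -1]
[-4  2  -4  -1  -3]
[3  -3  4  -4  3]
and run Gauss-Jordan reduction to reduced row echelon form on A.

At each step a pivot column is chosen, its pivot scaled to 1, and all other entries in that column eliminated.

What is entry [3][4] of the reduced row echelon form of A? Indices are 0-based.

pivot(0,0)=-3: scale R0 → (1, -1, 2/3, -2/3, 2/3)
  clear (1,0): R1 −= (-2)R0 → (0, 2, 10/3, 8/3, 1/3)
  clear (2,0): R2 −= (-4)R0 → (0, -2, -4/3, -11/3, -1/3)
  clear (3,0): R3 −= (3)R0 → (0, 0, 2, -2, 1)
pivot(1,1)=2: scale R1 → (0, 1, 5/3, 4/3, 1/6)
  clear (0,1): R0 −= (-1)R1 → (1, 0, 7/3, 2/3, 5/6)
  clear (2,1): R2 −= (-2)R1 → (0, 0, 2, -1, 0)
pivot(2,2)=2: scale R2 → (0, 0, 1, -1/2, 0)
  clear (0,2): R0 −= (7/3)R2 → (1, 0, 0, 11/6, 5/6)
  clear (1,2): R1 −= (5/3)R2 → (0, 1, 0, 13/6, 1/6)
  clear (3,2): R3 −= (2)R2 → (0, 0, 0, -1, 1)
pivot(3,3)=-1: scale R3 → (0, 0, 0, 1, -1)
  clear (0,3): R0 −= (11/6)R3 → (1, 0, 0, 0, 8/3)
  clear (1,3): R1 −= (13/6)R3 → (0, 1, 0, 0, 7/3)
  clear (2,3): R2 −= (-1/2)R3 → (0, 0, 1, 0, -1/2)

M[3][4] = -1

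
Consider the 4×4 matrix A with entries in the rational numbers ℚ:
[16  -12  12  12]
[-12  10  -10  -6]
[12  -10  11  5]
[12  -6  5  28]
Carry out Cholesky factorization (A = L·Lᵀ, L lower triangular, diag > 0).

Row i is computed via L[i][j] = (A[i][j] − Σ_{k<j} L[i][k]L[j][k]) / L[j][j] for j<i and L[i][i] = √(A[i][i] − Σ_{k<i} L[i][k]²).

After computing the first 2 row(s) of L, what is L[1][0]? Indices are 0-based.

Step 1: L[0][0] = √(16) = 4.
  L[1][0] = (-12) / L[0][0] = -3.
Step 2: L[1][1] = √(1) = 1.

L[1][0] = -3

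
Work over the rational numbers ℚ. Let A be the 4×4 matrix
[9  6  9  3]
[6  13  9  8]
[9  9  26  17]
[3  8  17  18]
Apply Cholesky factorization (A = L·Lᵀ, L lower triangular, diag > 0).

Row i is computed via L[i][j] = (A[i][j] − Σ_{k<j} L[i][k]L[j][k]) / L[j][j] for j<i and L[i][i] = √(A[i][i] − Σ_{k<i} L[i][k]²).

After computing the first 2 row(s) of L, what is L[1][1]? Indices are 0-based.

L[1][1] = 3

Step 1: L[0][0] = √(9) = 3.
  L[1][0] = (6) / L[0][0] = 2.
Step 2: L[1][1] = √(9) = 3.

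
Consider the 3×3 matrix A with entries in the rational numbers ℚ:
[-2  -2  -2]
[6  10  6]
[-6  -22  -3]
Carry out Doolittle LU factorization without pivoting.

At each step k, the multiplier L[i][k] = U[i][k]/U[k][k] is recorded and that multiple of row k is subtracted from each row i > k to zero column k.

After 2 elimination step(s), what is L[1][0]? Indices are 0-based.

L[1][0] = -3

[col 0] pivot -2
  R1 -= -3*R0 → (0, 4, 0)  (L[1][0] := -3)
  R2 -= 3*R0 → (0, -16, 3)  (L[2][0] := 3)
[col 1] pivot 4
  R2 -= -4*R1 → (0, 0, 3)  (L[2][1] := -4)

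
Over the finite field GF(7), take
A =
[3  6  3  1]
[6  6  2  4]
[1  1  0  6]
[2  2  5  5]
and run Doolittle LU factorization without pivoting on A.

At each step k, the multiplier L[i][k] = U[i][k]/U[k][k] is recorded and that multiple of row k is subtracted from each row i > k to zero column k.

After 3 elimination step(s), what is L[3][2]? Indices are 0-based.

k=0: U[0][0]=3
  eliminate (1,0): mult=2, new row 1: (0, 1, 3, 2); set L[1][0]=2
  eliminate (2,0): mult=5, new row 2: (0, 6, 6, 1); set L[2][0]=5
  eliminate (3,0): mult=3, new row 3: (0, 5, 3, 2); set L[3][0]=3
k=1: U[1][1]=1
  eliminate (2,1): mult=6, new row 2: (0, 0, 2, 3); set L[2][1]=6
  eliminate (3,1): mult=5, new row 3: (0, 0, 2, 6); set L[3][1]=5
k=2: U[2][2]=2
  eliminate (3,2): mult=1, new row 3: (0, 0, 0, 3); set L[3][2]=1

L[3][2] = 1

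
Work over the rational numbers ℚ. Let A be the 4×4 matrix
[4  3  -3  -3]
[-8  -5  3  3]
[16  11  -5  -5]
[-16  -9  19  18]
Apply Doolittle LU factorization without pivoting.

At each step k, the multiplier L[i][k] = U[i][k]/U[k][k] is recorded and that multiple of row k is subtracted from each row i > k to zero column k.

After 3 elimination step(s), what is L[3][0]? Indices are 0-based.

[col 0] pivot 4
  R1 -= -2*R0 → (0, 1, -3, -3)  (L[1][0] := -2)
  R2 -= 4*R0 → (0, -1, 7, 7)  (L[2][0] := 4)
  R3 -= -4*R0 → (0, 3, 7, 6)  (L[3][0] := -4)
[col 1] pivot 1
  R2 -= -1*R1 → (0, 0, 4, 4)  (L[2][1] := -1)
  R3 -= 3*R1 → (0, 0, 16, 15)  (L[3][1] := 3)
[col 2] pivot 4
  R3 -= 4*R2 → (0, 0, 0, -1)  (L[3][2] := 4)

L[3][0] = -4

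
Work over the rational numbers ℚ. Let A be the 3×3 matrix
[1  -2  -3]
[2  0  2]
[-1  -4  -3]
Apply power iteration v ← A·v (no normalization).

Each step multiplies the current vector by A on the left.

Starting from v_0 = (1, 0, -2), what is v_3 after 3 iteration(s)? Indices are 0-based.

v_3 = (-10, -36, -50)

v_0 = (1, 0, -2).
v_1 = A·v_0 = (7, -2, 5).
v_2 = A·v_1 = (-4, 24, -14).
v_3 = A·v_2 = (-10, -36, -50).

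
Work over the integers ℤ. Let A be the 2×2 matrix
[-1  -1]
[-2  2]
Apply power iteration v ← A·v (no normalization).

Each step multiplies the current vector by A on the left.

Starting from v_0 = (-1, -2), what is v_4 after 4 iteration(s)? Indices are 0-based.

v_0 = (-1, -2).
v_1 = A·v_0 = (3, -2).
v_2 = A·v_1 = (-1, -10).
v_3 = A·v_2 = (11, -18).
v_4 = A·v_3 = (7, -58).

v_4 = (7, -58)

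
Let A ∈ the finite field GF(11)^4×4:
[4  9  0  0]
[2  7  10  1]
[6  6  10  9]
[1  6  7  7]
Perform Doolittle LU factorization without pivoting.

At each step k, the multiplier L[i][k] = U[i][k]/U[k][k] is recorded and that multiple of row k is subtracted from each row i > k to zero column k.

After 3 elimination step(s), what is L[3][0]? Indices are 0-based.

Step 1: pivot at (0,0) is 4.
  row1 ← row1 − (6)·row0  ⇒  L[1][0]=6, U row1=(0, 8, 10, 1)
  row2 ← row2 − (7)·row0  ⇒  L[2][0]=7, U row2=(0, 9, 10, 9)
  row3 ← row3 − (3)·row0  ⇒  L[3][0]=3, U row3=(0, 1, 7, 7)
Step 2: pivot at (1,1) is 8.
  row2 ← row2 − (8)·row1  ⇒  L[2][1]=8, U row2=(0, 0, 7, 1)
  row3 ← row3 − (7)·row1  ⇒  L[3][1]=7, U row3=(0, 0, 3, 0)
Step 3: pivot at (2,2) is 7.
  row3 ← row3 − (2)·row2  ⇒  L[3][2]=2, U row3=(0, 0, 0, 9)

L[3][0] = 3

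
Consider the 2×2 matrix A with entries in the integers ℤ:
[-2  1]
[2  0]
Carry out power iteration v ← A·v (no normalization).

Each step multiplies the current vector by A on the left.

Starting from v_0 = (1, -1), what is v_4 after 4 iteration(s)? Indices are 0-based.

v_4 = (60, -44)

v_0 = (1, -1).
v_1 = A·v_0 = (-3, 2).
v_2 = A·v_1 = (8, -6).
v_3 = A·v_2 = (-22, 16).
v_4 = A·v_3 = (60, -44).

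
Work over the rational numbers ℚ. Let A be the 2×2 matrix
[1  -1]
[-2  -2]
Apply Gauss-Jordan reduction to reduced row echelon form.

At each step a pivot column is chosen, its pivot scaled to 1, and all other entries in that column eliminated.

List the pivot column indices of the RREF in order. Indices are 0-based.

pivot columns: 0, 1

step 1: normalize row 0 (÷1) = (1, -1)
  row 1: subtract -2×row0 = (0, -4)
step 2: normalize row 1 (÷-4) = (0, 1)
  row 0: subtract -1×row1 = (1, 0)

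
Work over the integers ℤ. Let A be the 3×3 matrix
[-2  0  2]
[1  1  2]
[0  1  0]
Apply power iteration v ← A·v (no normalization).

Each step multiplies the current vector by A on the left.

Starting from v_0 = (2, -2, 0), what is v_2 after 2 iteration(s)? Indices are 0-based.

v_0 = (2, -2, 0).
v_1 = A·v_0 = (-4, 0, -2).
v_2 = A·v_1 = (4, -8, 0).

v_2 = (4, -8, 0)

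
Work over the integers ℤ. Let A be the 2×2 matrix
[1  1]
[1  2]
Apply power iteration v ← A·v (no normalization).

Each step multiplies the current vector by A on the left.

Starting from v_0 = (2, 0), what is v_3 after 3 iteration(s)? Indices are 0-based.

v_3 = (10, 16)

v_0 = (2, 0).
v_1 = A·v_0 = (2, 2).
v_2 = A·v_1 = (4, 6).
v_3 = A·v_2 = (10, 16).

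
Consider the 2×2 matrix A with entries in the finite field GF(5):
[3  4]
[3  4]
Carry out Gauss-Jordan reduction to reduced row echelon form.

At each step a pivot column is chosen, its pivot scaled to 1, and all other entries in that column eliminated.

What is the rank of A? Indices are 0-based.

[1] R0 /= 3  ⇒  (1, 3)
     R1 -= 3·R0  ⇒  (0, 0)
column 1 empty below row 1

rank = 1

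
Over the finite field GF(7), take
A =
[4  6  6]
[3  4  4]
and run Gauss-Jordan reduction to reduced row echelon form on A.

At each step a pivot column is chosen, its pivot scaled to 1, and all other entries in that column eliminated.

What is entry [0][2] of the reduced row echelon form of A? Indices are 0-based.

M[0][2] = 0

step 1: normalize row 0 (÷4) = (1, 5, 5)
  row 1: subtract 3×row0 = (0, 3, 3)
step 2: normalize row 1 (÷3) = (0, 1, 1)
  row 0: subtract 5×row1 = (1, 0, 0)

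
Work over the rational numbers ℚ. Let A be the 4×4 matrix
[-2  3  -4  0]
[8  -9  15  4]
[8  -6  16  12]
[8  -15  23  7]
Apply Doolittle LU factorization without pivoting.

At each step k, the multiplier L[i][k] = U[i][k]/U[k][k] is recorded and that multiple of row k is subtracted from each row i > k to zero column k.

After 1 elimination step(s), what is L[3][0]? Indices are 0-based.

L[3][0] = -4

k=0: U[0][0]=-2
  eliminate (1,0): mult=-4, new row 1: (0, 3, -1, 4); set L[1][0]=-4
  eliminate (2,0): mult=-4, new row 2: (0, 6, 0, 12); set L[2][0]=-4
  eliminate (3,0): mult=-4, new row 3: (0, -3, 7, 7); set L[3][0]=-4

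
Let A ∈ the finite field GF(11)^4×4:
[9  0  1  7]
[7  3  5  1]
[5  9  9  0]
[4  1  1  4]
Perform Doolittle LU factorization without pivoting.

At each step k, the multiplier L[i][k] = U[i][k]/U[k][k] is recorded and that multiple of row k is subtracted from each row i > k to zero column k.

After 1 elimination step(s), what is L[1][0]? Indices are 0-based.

Step 1: pivot at (0,0) is 9.
  row1 ← row1 − (2)·row0  ⇒  L[1][0]=2, U row1=(0, 3, 3, 9)
  row2 ← row2 − (3)·row0  ⇒  L[2][0]=3, U row2=(0, 9, 6, 1)
  row3 ← row3 − (9)·row0  ⇒  L[3][0]=9, U row3=(0, 1, 3, 7)

L[1][0] = 2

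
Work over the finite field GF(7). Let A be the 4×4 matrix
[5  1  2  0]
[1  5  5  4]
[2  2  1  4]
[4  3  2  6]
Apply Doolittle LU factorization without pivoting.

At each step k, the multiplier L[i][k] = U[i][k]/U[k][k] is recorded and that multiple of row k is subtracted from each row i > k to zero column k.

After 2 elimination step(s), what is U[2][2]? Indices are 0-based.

U[2][2] = 1

Step 1: pivot at (0,0) is 5.
  row1 ← row1 − (3)·row0  ⇒  L[1][0]=3, U row1=(0, 2, 6, 4)
  row2 ← row2 − (6)·row0  ⇒  L[2][0]=6, U row2=(0, 3, 3, 4)
  row3 ← row3 − (5)·row0  ⇒  L[3][0]=5, U row3=(0, 5, 6, 6)
Step 2: pivot at (1,1) is 2.
  row2 ← row2 − (5)·row1  ⇒  L[2][1]=5, U row2=(0, 0, 1, 5)
  row3 ← row3 − (6)·row1  ⇒  L[3][1]=6, U row3=(0, 0, 5, 3)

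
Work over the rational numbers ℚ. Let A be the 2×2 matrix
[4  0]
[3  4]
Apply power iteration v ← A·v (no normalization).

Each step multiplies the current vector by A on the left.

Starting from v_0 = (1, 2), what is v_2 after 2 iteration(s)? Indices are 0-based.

v_0 = (1, 2).
v_1 = A·v_0 = (4, 11).
v_2 = A·v_1 = (16, 56).

v_2 = (16, 56)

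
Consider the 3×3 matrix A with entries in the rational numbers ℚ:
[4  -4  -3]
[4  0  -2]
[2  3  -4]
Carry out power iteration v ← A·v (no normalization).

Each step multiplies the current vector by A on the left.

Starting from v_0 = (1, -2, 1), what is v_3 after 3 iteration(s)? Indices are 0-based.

v_3 = (-168, 96, 36)

v_0 = (1, -2, 1).
v_1 = A·v_0 = (9, 2, -8).
v_2 = A·v_1 = (52, 52, 56).
v_3 = A·v_2 = (-168, 96, 36).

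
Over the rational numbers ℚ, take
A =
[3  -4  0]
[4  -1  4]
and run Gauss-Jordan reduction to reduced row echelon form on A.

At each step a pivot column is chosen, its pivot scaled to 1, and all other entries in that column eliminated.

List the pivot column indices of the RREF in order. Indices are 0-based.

[1] R0 /= 3  ⇒  (1, -4/3, 0)
     R1 -= 4·R0  ⇒  (0, 13/3, 4)
[2] R1 /= 13/3  ⇒  (0, 1, 12/13)
     R0 -= -4/3·R1  ⇒  (1, 0, 16/13)

pivot columns: 0, 1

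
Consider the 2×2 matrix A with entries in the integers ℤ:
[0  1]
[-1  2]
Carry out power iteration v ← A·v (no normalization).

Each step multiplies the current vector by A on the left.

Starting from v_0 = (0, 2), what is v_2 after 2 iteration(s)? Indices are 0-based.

v_2 = (4, 6)

v_0 = (0, 2).
v_1 = A·v_0 = (2, 4).
v_2 = A·v_1 = (4, 6).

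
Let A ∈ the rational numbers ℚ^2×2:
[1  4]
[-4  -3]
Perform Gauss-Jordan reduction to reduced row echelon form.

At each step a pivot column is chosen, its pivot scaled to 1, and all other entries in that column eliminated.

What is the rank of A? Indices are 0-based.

rank = 2

[1] R0 /= 1  ⇒  (1, 4)
     R1 -= -4·R0  ⇒  (0, 13)
[2] R1 /= 13  ⇒  (0, 1)
     R0 -= 4·R1  ⇒  (1, 0)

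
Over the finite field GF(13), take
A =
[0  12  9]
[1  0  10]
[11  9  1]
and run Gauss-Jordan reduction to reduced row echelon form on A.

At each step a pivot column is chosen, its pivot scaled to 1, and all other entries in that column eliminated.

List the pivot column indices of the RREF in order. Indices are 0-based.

step 1: exchange rows 0,1
step 1: normalize row 0 (÷1) = (1, 0, 10)
  row 2: subtract 11×row0 = (0, 9, 8)
step 2: normalize row 1 (÷12) = (0, 1, 4)
  row 2: subtract 9×row1 = (0, 0, 11)
step 3: normalize row 2 (÷11) = (0, 0, 1)
  row 0: subtract 10×row2 = (1, 0, 0)
  row 1: subtract 4×row2 = (0, 1, 0)

pivot columns: 0, 1, 2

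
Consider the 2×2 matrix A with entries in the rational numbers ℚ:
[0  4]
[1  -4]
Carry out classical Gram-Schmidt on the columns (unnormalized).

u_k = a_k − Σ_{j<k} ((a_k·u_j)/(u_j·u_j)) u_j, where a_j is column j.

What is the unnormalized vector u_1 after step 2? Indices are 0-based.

Step 1: u_0 = a_0 = (0, 1).
Step 2: u_1 = a_1 − (-4)·u_0 = (4, 0).

u_1 = (4, 0)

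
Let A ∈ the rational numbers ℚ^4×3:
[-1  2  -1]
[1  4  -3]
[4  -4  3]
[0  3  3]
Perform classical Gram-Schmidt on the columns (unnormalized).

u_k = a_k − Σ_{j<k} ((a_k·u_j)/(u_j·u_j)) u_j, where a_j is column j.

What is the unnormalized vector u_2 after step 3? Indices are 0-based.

Step 1: u_0 = a_0 = (-1, 1, 4, 0).
Step 2: u_1 = a_1 − (-7/9)·u_0 = (11/9, 43/9, -8/9, 3).
Step 3: u_2 = a_2 − (5/9)·u_0 − (-83/307)·u_1 = (-35/307, -695/307, 165/307, 1170/307).

u_2 = (-35/307, -695/307, 165/307, 1170/307)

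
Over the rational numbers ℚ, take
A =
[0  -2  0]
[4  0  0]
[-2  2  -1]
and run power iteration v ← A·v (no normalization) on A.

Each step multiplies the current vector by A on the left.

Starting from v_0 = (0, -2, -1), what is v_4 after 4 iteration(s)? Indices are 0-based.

v_0 = (0, -2, -1).
v_1 = A·v_0 = (4, 0, -3).
v_2 = A·v_1 = (0, 16, -5).
v_3 = A·v_2 = (-32, 0, 37).
v_4 = A·v_3 = (0, -128, 27).

v_4 = (0, -128, 27)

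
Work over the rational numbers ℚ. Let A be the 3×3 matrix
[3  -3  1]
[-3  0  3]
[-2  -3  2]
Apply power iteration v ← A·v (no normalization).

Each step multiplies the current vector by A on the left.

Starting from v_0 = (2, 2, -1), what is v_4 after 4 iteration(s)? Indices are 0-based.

v_0 = (2, 2, -1).
v_1 = A·v_0 = (-1, -9, -12).
v_2 = A·v_1 = (12, -33, 5).
v_3 = A·v_2 = (140, -21, 85).
v_4 = A·v_3 = (568, -165, -47).

v_4 = (568, -165, -47)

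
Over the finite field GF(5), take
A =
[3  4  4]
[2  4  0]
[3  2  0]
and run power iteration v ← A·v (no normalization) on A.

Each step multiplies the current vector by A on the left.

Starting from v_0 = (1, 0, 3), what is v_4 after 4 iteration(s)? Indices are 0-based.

v_0 = (1, 0, 3).
v_1 = A·v_0 = (0, 2, 3).
v_2 = A·v_1 = (0, 3, 4).
v_3 = A·v_2 = (3, 2, 1).
v_4 = A·v_3 = (1, 4, 3).

v_4 = (1, 4, 3)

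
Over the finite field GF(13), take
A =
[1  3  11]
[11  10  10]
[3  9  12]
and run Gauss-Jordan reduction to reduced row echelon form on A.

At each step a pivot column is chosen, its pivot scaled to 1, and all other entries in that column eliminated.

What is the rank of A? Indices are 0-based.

pivot(0,0)=1: scale R0 → (1, 3, 11)
  clear (1,0): R1 −= (11)R0 → (0, 3, 6)
  clear (2,0): R2 −= (3)R0 → (0, 0, 5)
pivot(1,1)=3: scale R1 → (0, 1, 2)
  clear (0,1): R0 −= (3)R1 → (1, 0, 5)
pivot(2,2)=5: scale R2 → (0, 0, 1)
  clear (0,2): R0 −= (5)R2 → (1, 0, 0)
  clear (1,2): R1 −= (2)R2 → (0, 1, 0)

rank = 3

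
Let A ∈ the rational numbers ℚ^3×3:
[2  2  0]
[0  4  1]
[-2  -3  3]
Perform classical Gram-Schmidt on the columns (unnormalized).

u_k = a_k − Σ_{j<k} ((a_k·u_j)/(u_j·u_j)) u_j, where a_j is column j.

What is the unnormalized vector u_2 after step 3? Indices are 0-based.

Step 1: u_0 = a_0 = (2, 0, -2).
Step 2: u_1 = a_1 − (5/4)·u_0 = (-1/2, 4, -1/2).
Step 3: u_2 = a_2 − (-3/4)·u_0 − (5/33)·u_1 = (52/33, 13/33, 52/33).

u_2 = (52/33, 13/33, 52/33)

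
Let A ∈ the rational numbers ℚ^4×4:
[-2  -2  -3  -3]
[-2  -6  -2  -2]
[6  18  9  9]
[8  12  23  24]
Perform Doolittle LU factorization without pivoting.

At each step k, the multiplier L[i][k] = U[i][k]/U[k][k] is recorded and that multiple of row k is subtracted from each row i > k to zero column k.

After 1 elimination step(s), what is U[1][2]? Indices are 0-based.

U[1][2] = 1

[col 0] pivot -2
  R1 -= 1*R0 → (0, -4, 1, 1)  (L[1][0] := 1)
  R2 -= -3*R0 → (0, 12, 0, 0)  (L[2][0] := -3)
  R3 -= -4*R0 → (0, 4, 11, 12)  (L[3][0] := -4)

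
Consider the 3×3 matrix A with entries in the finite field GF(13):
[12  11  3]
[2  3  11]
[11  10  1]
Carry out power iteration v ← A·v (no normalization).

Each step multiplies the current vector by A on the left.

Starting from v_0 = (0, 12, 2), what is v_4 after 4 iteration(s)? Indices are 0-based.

v_4 = (7, 9, 4)

v_0 = (0, 12, 2).
v_1 = A·v_0 = (8, 6, 5).
v_2 = A·v_1 = (8, 11, 10).
v_3 = A·v_2 = (0, 3, 0).
v_4 = A·v_3 = (7, 9, 4).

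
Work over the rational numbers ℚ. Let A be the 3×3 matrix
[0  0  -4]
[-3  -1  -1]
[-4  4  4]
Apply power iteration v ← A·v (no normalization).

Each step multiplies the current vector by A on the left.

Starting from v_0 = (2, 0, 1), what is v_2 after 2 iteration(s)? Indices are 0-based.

v_0 = (2, 0, 1).
v_1 = A·v_0 = (-4, -7, -4).
v_2 = A·v_1 = (16, 23, -28).

v_2 = (16, 23, -28)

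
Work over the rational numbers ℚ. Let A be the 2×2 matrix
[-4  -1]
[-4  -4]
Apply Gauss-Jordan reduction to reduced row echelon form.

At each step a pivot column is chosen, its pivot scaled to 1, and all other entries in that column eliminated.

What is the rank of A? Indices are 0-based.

[1] R0 /= -4  ⇒  (1, 1/4)
     R1 -= -4·R0  ⇒  (0, -3)
[2] R1 /= -3  ⇒  (0, 1)
     R0 -= 1/4·R1  ⇒  (1, 0)

rank = 2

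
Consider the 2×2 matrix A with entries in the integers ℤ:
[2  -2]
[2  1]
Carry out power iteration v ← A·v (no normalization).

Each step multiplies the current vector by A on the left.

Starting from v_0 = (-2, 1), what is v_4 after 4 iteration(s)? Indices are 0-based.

v_4 = (90, 9)

v_0 = (-2, 1).
v_1 = A·v_0 = (-6, -3).
v_2 = A·v_1 = (-6, -15).
v_3 = A·v_2 = (18, -27).
v_4 = A·v_3 = (90, 9).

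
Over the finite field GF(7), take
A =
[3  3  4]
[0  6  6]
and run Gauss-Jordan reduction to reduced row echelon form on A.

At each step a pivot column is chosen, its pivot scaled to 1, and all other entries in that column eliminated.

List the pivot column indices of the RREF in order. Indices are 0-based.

pivot(0,0)=3: scale R0 → (1, 1, 6)
pivot(1,1)=6: scale R1 → (0, 1, 1)
  clear (0,1): R0 −= (1)R1 → (1, 0, 5)

pivot columns: 0, 1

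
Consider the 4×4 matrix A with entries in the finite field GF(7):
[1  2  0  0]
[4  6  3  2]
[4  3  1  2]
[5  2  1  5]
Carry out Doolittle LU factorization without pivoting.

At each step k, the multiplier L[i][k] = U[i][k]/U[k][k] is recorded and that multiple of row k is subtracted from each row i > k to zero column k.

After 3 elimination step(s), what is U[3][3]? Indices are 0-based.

U[3][3] = 1

[col 0] pivot 1
  R1 -= 4*R0 → (0, 5, 3, 2)  (L[1][0] := 4)
  R2 -= 4*R0 → (0, 2, 1, 2)  (L[2][0] := 4)
  R3 -= 5*R0 → (0, 6, 1, 5)  (L[3][0] := 5)
[col 1] pivot 5
  R2 -= 6*R1 → (0, 0, 4, 4)  (L[2][1] := 6)
  R3 -= 4*R1 → (0, 0, 3, 4)  (L[3][1] := 4)
[col 2] pivot 4
  R3 -= 6*R2 → (0, 0, 0, 1)  (L[3][2] := 6)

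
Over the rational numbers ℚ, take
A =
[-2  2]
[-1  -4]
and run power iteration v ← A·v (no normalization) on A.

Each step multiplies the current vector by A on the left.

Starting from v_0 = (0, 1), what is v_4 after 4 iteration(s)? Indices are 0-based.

v_0 = (0, 1).
v_1 = A·v_0 = (2, -4).
v_2 = A·v_1 = (-12, 14).
v_3 = A·v_2 = (52, -44).
v_4 = A·v_3 = (-192, 124).

v_4 = (-192, 124)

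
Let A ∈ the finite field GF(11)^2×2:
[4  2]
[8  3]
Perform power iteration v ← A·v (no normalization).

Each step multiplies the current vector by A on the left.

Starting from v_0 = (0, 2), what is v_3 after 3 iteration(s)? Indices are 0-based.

v_3 = (3, 0)

v_0 = (0, 2).
v_1 = A·v_0 = (4, 6).
v_2 = A·v_1 = (6, 6).
v_3 = A·v_2 = (3, 0).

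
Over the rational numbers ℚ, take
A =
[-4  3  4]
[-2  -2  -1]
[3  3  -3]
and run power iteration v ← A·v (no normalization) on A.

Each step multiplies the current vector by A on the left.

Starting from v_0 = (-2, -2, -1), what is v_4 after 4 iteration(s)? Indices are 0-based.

v_0 = (-2, -2, -1).
v_1 = A·v_0 = (-2, 9, -9).
v_2 = A·v_1 = (-1, -5, 48).
v_3 = A·v_2 = (181, -36, -162).
v_4 = A·v_3 = (-1480, -128, 921).

v_4 = (-1480, -128, 921)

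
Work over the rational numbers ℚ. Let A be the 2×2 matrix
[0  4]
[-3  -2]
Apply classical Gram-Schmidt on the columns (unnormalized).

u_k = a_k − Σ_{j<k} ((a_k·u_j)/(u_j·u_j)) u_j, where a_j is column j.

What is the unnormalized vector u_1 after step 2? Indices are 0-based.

Step 1: u_0 = a_0 = (0, -3).
Step 2: u_1 = a_1 − (2/3)·u_0 = (4, 0).

u_1 = (4, 0)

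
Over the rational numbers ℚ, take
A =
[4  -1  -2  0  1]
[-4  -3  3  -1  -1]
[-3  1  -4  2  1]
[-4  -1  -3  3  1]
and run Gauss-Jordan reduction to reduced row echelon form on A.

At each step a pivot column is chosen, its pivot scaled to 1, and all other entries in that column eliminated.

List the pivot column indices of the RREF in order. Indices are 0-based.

pivot columns: 0, 1, 2, 3

[1] R0 /= 4  ⇒  (1, -1/4, -1/2, 0, 1/4)
     R1 -= -4·R0  ⇒  (0, -4, 1, -1, 0)
     R2 -= -3·R0  ⇒  (0, 1/4, -11/2, 2, 7/4)
     R3 -= -4·R0  ⇒  (0, -2, -5, 3, 2)
[2] R1 /= -4  ⇒  (0, 1, -1/4, 1/4, 0)
     R0 -= -1/4·R1  ⇒  (1, 0, -9/16, 1/16, 1/4)
     R2 -= 1/4·R1  ⇒  (0, 0, -87/16, 31/16, 7/4)
     R3 -= -2·R1  ⇒  (0, 0, -11/2, 7/2, 2)
[3] R2 /= -87/16  ⇒  (0, 0, 1, -31/87, -28/87)
     R0 -= -9/16·R2  ⇒  (1, 0, 0, -4/29, 2/29)
     R1 -= -1/4·R2  ⇒  (0, 1, 0, 14/87, -7/87)
     R3 -= -11/2·R2  ⇒  (0, 0, 0, 134/87, 20/87)
[4] R3 /= 134/87  ⇒  (0, 0, 0, 1, 10/67)
     R0 -= -4/29·R3  ⇒  (1, 0, 0, 0, 6/67)
     R1 -= 14/87·R3  ⇒  (0, 1, 0, 0, -7/67)
     R2 -= -31/87·R3  ⇒  (0, 0, 1, 0, -18/67)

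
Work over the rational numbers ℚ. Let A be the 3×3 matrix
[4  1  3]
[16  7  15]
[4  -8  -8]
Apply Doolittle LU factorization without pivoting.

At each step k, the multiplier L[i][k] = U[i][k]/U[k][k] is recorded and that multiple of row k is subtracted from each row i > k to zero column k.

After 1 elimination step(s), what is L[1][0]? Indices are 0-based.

L[1][0] = 4

k=0: U[0][0]=4
  eliminate (1,0): mult=4, new row 1: (0, 3, 3); set L[1][0]=4
  eliminate (2,0): mult=1, new row 2: (0, -9, -11); set L[2][0]=1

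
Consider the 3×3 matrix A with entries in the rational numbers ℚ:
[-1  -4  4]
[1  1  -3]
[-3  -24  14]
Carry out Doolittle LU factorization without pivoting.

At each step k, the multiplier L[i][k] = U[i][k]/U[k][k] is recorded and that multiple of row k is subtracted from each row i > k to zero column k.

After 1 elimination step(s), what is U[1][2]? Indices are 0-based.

U[1][2] = 1

Step 1: pivot at (0,0) is -1.
  row1 ← row1 − (-1)·row0  ⇒  L[1][0]=-1, U row1=(0, -3, 1)
  row2 ← row2 − (3)·row0  ⇒  L[2][0]=3, U row2=(0, -12, 2)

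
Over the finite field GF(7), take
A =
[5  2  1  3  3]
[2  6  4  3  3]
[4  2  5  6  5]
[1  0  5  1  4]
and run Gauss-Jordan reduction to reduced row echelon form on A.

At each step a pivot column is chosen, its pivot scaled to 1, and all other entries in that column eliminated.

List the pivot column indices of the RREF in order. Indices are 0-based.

pivot(0,0)=5: scale R0 → (1, 6, 3, 2, 2)
  clear (1,0): R1 −= (2)R0 → (0, 1, 5, 6, 6)
  clear (2,0): R2 −= (4)R0 → (0, 6, 0, 5, 4)
  clear (3,0): R3 −= (1)R0 → (0, 1, 2, 6, 2)
pivot(1,1)=1: scale R1 → (0, 1, 5, 6, 6)
  clear (0,1): R0 −= (6)R1 → (1, 0, 1, 1, 1)
  clear (2,1): R2 −= (6)R1 → (0, 0, 5, 4, 3)
  clear (3,1): R3 −= (1)R1 → (0, 0, 4, 0, 3)
pivot(2,2)=5: scale R2 → (0, 0, 1, 5, 2)
  clear (0,2): R0 −= (1)R2 → (1, 0, 0, 3, 6)
  clear (1,2): R1 −= (5)R2 → (0, 1, 0, 2, 3)
  clear (3,2): R3 −= (4)R2 → (0, 0, 0, 1, 2)
pivot(3,3)=1: scale R3 → (0, 0, 0, 1, 2)
  clear (0,3): R0 −= (3)R3 → (1, 0, 0, 0, 0)
  clear (1,3): R1 −= (2)R3 → (0, 1, 0, 0, 6)
  clear (2,3): R2 −= (5)R3 → (0, 0, 1, 0, 6)

pivot columns: 0, 1, 2, 3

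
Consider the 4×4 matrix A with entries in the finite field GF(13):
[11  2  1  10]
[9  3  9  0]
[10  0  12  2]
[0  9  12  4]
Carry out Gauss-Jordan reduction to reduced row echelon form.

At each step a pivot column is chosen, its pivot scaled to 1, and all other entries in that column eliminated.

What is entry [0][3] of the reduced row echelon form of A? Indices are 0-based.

M[0][3] = 0

[1] R0 /= 11  ⇒  (1, 12, 6, 8)
     R1 -= 9·R0  ⇒  (0, 12, 7, 6)
     R2 -= 10·R0  ⇒  (0, 10, 4, 0)
[2] R1 /= 12  ⇒  (0, 1, 6, 7)
     R0 -= 12·R1  ⇒  (1, 0, 12, 2)
     R2 -= 10·R1  ⇒  (0, 0, 9, 8)
     R3 -= 9·R1  ⇒  (0, 0, 10, 6)
[3] R2 /= 9  ⇒  (0, 0, 1, 11)
     R0 -= 12·R2  ⇒  (1, 0, 0, 0)
     R1 -= 6·R2  ⇒  (0, 1, 0, 6)
     R3 -= 10·R2  ⇒  (0, 0, 0, 0)
column 3 empty below row 3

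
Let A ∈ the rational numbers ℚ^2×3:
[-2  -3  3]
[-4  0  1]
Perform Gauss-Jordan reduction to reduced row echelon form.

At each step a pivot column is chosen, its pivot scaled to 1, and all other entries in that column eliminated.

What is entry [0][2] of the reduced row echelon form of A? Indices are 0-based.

pivot(0,0)=-2: scale R0 → (1, 3/2, -3/2)
  clear (1,0): R1 −= (-4)R0 → (0, 6, -5)
pivot(1,1)=6: scale R1 → (0, 1, -5/6)
  clear (0,1): R0 −= (3/2)R1 → (1, 0, -1/4)

M[0][2] = -1/4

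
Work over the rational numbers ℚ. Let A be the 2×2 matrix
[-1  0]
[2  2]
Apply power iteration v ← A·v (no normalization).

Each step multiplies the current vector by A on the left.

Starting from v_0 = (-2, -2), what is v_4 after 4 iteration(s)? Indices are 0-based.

v_0 = (-2, -2).
v_1 = A·v_0 = (2, -8).
v_2 = A·v_1 = (-2, -12).
v_3 = A·v_2 = (2, -28).
v_4 = A·v_3 = (-2, -52).

v_4 = (-2, -52)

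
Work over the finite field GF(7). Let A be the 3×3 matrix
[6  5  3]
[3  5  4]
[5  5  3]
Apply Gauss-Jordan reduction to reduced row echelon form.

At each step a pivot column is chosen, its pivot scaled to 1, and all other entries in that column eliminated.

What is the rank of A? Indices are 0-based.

rank = 3

step 1: normalize row 0 (÷6) = (1, 2, 4)
  row 1: subtract 3×row0 = (0, 6, 6)
  row 2: subtract 5×row0 = (0, 2, 4)
step 2: normalize row 1 (÷6) = (0, 1, 1)
  row 0: subtract 2×row1 = (1, 0, 2)
  row 2: subtract 2×row1 = (0, 0, 2)
step 3: normalize row 2 (÷2) = (0, 0, 1)
  row 0: subtract 2×row2 = (1, 0, 0)
  row 1: subtract 1×row2 = (0, 1, 0)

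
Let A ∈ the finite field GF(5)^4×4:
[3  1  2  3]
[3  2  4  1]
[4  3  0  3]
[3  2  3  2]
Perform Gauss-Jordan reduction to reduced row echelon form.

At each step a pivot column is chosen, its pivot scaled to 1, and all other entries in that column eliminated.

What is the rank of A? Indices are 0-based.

rank = 4

[1] R0 /= 3  ⇒  (1, 2, 4, 1)
     R1 -= 3·R0  ⇒  (0, 1, 2, 3)
     R2 -= 4·R0  ⇒  (0, 0, 4, 4)
     R3 -= 3·R0  ⇒  (0, 1, 1, 4)
[2] R1 /= 1  ⇒  (0, 1, 2, 3)
     R0 -= 2·R1  ⇒  (1, 0, 0, 0)
     R3 -= 1·R1  ⇒  (0, 0, 4, 1)
[3] R2 /= 4  ⇒  (0, 0, 1, 1)
     R1 -= 2·R2  ⇒  (0, 1, 0, 1)
     R3 -= 4·R2  ⇒  (0, 0, 0, 2)
[4] R3 /= 2  ⇒  (0, 0, 0, 1)
     R1 -= 1·R3  ⇒  (0, 1, 0, 0)
     R2 -= 1·R3  ⇒  (0, 0, 1, 0)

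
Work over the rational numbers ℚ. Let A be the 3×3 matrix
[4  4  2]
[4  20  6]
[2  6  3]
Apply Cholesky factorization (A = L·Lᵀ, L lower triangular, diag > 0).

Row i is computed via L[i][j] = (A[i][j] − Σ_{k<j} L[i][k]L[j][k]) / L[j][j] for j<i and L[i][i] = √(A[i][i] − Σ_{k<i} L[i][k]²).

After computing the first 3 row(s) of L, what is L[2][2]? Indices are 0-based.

Step 1: L[0][0] = √(4) = 2.
  L[1][0] = (4) / L[0][0] = 2.
Step 2: L[1][1] = √(16) = 4.
  L[2][0] = (2) / L[0][0] = 1.
  L[2][1] = (4) / L[1][1] = 1.
Step 3: L[2][2] = √(1) = 1.

L[2][2] = 1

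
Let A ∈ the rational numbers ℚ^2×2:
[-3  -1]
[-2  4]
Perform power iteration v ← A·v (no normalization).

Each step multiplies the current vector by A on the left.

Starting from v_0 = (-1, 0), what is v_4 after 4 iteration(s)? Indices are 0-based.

v_0 = (-1, 0).
v_1 = A·v_0 = (3, 2).
v_2 = A·v_1 = (-11, 2).
v_3 = A·v_2 = (31, 30).
v_4 = A·v_3 = (-123, 58).

v_4 = (-123, 58)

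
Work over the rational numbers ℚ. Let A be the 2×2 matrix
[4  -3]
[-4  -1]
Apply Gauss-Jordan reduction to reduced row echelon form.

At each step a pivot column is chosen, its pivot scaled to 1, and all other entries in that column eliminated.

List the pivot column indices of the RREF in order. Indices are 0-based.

pivot(0,0)=4: scale R0 → (1, -3/4)
  clear (1,0): R1 −= (-4)R0 → (0, -4)
pivot(1,1)=-4: scale R1 → (0, 1)
  clear (0,1): R0 −= (-3/4)R1 → (1, 0)

pivot columns: 0, 1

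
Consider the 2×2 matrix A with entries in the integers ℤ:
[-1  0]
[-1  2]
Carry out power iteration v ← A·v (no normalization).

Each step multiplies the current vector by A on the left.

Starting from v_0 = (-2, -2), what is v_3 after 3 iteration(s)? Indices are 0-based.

v_3 = (2, -10)

v_0 = (-2, -2).
v_1 = A·v_0 = (2, -2).
v_2 = A·v_1 = (-2, -6).
v_3 = A·v_2 = (2, -10).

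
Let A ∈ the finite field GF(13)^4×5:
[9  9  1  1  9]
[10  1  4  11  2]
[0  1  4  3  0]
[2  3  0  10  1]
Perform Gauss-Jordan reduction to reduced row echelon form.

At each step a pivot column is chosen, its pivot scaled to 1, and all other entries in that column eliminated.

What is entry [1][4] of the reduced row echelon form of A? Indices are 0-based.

M[1][4] = 3

step 1: normalize row 0 (÷9) = (1, 1, 3, 3, 1)
  row 1: subtract 10×row0 = (0, 4, 0, 7, 5)
  row 3: subtract 2×row0 = (0, 1, 7, 4, 12)
step 2: normalize row 1 (÷4) = (0, 1, 0, 5, 11)
  row 0: subtract 1×row1 = (1, 0, 3, 11, 3)
  row 2: subtract 1×row1 = (0, 0, 4, 11, 2)
  row 3: subtract 1×row1 = (0, 0, 7, 12, 1)
step 3: normalize row 2 (÷4) = (0, 0, 1, 6, 7)
  row 0: subtract 3×row2 = (1, 0, 0, 6, 8)
  row 3: subtract 7×row2 = (0, 0, 0, 9, 4)
step 4: normalize row 3 (÷9) = (0, 0, 0, 1, 12)
  row 0: subtract 6×row3 = (1, 0, 0, 0, 1)
  row 1: subtract 5×row3 = (0, 1, 0, 0, 3)
  row 2: subtract 6×row3 = (0, 0, 1, 0, 0)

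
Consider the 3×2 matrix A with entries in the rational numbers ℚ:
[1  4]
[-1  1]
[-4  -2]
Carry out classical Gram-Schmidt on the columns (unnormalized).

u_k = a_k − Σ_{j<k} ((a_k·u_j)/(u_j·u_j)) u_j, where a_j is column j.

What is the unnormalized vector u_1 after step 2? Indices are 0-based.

Step 1: u_0 = a_0 = (1, -1, -4).
Step 2: u_1 = a_1 − (11/18)·u_0 = (61/18, 29/18, 4/9).

u_1 = (61/18, 29/18, 4/9)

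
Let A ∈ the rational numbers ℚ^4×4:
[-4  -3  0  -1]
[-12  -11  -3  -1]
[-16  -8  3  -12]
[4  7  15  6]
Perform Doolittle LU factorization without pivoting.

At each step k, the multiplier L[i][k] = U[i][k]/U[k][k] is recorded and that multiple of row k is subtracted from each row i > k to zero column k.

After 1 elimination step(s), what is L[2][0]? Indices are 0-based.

Step 1: pivot at (0,0) is -4.
  row1 ← row1 − (3)·row0  ⇒  L[1][0]=3, U row1=(0, -2, -3, 2)
  row2 ← row2 − (4)·row0  ⇒  L[2][0]=4, U row2=(0, 4, 3, -8)
  row3 ← row3 − (-1)·row0  ⇒  L[3][0]=-1, U row3=(0, 4, 15, 5)

L[2][0] = 4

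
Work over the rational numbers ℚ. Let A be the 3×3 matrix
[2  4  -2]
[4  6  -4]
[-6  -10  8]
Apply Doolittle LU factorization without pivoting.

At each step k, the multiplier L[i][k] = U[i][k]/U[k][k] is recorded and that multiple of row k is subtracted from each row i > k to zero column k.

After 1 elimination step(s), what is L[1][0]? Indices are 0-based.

L[1][0] = 2

[col 0] pivot 2
  R1 -= 2*R0 → (0, -2, 0)  (L[1][0] := 2)
  R2 -= -3*R0 → (0, 2, 2)  (L[2][0] := -3)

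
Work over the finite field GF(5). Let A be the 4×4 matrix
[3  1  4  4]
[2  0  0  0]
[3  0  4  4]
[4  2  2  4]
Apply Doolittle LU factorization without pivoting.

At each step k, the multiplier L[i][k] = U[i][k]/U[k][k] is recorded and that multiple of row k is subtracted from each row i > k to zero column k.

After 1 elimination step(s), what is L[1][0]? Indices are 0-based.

Step 1: pivot at (0,0) is 3.
  row1 ← row1 − (4)·row0  ⇒  L[1][0]=4, U row1=(0, 1, 4, 4)
  row2 ← row2 − (1)·row0  ⇒  L[2][0]=1, U row2=(0, 4, 0, 0)
  row3 ← row3 − (3)·row0  ⇒  L[3][0]=3, U row3=(0, 4, 0, 2)

L[1][0] = 4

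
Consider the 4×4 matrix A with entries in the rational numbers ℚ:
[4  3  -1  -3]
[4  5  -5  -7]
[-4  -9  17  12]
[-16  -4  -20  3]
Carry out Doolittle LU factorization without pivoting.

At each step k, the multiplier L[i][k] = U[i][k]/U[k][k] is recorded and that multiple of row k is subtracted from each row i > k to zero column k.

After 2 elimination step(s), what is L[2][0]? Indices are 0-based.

L[2][0] = -1

[col 0] pivot 4
  R1 -= 1*R0 → (0, 2, -4, -4)  (L[1][0] := 1)
  R2 -= -1*R0 → (0, -6, 16, 9)  (L[2][0] := -1)
  R3 -= -4*R0 → (0, 8, -24, -9)  (L[3][0] := -4)
[col 1] pivot 2
  R2 -= -3*R1 → (0, 0, 4, -3)  (L[2][1] := -3)
  R3 -= 4*R1 → (0, 0, -8, 7)  (L[3][1] := 4)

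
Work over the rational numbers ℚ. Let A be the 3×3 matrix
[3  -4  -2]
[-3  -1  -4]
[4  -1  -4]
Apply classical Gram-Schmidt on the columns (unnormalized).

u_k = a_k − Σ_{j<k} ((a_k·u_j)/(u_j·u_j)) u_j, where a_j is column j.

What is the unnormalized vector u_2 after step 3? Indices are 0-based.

u_2 = (686/443, -1274/443, -1470/443)

Step 1: u_0 = a_0 = (3, -3, 4).
Step 2: u_1 = a_1 − (-13/34)·u_0 = (-97/34, -73/34, 9/17).
Step 3: u_2 = a_2 − (-5/17)·u_0 − (414/443)·u_1 = (686/443, -1274/443, -1470/443).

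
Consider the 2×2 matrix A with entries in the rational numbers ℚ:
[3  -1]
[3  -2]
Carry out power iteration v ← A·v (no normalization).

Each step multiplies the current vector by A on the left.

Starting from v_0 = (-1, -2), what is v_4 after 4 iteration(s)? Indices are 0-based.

v_0 = (-1, -2).
v_1 = A·v_0 = (-1, 1).
v_2 = A·v_1 = (-4, -5).
v_3 = A·v_2 = (-7, -2).
v_4 = A·v_3 = (-19, -17).

v_4 = (-19, -17)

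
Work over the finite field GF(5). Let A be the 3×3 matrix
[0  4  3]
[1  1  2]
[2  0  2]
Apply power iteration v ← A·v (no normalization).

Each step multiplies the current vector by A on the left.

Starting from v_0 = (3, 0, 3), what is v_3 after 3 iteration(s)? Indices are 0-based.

v_0 = (3, 0, 3).
v_1 = A·v_0 = (4, 4, 2).
v_2 = A·v_1 = (2, 2, 2).
v_3 = A·v_2 = (4, 3, 3).

v_3 = (4, 3, 3)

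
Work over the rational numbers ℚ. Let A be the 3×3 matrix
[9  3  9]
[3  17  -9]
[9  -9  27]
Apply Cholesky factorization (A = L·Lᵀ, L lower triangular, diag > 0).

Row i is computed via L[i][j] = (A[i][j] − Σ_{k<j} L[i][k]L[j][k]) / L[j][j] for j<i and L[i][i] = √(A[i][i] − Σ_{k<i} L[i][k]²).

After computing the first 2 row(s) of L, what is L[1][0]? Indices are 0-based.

L[1][0] = 1

Step 1: L[0][0] = √(9) = 3.
  L[1][0] = (3) / L[0][0] = 1.
Step 2: L[1][1] = √(16) = 4.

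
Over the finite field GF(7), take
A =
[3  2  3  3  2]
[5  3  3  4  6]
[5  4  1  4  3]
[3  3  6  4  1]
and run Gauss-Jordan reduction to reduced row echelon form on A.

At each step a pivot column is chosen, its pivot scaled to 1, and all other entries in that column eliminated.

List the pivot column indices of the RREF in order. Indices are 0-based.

[1] R0 /= 3  ⇒  (1, 3, 1, 1, 3)
     R1 -= 5·R0  ⇒  (0, 2, 5, 6, 5)
     R2 -= 5·R0  ⇒  (0, 3, 3, 6, 2)
     R3 -= 3·R0  ⇒  (0, 1, 3, 1, 6)
[2] R1 /= 2  ⇒  (0, 1, 6, 3, 6)
     R0 -= 3·R1  ⇒  (1, 0, 4, 6, 6)
     R2 -= 3·R1  ⇒  (0, 0, 6, 4, 5)
     R3 -= 1·R1  ⇒  (0, 0, 4, 5, 0)
[3] R2 /= 6  ⇒  (0, 0, 1, 3, 2)
     R0 -= 4·R2  ⇒  (1, 0, 0, 1, 5)
     R1 -= 6·R2  ⇒  (0, 1, 0, 6, 1)
     R3 -= 4·R2  ⇒  (0, 0, 0, 0, 6)
column 3 empty below row 3
[4] R3 /= 6  ⇒  (0, 0, 0, 0, 1)
     R0 -= 5·R3  ⇒  (1, 0, 0, 1, 0)
     R1 -= 1·R3  ⇒  (0, 1, 0, 6, 0)
     R2 -= 2·R3  ⇒  (0, 0, 1, 3, 0)

pivot columns: 0, 1, 2, 4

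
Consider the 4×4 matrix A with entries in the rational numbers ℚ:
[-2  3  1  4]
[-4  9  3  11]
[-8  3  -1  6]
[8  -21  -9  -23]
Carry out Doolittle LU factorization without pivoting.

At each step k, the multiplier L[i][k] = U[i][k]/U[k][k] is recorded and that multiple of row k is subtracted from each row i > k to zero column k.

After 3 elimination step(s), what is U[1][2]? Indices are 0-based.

U[1][2] = 1

Step 1: pivot at (0,0) is -2.
  row1 ← row1 − (2)·row0  ⇒  L[1][0]=2, U row1=(0, 3, 1, 3)
  row2 ← row2 − (4)·row0  ⇒  L[2][0]=4, U row2=(0, -9, -5, -10)
  row3 ← row3 − (-4)·row0  ⇒  L[3][0]=-4, U row3=(0, -9, -5, -7)
Step 2: pivot at (1,1) is 3.
  row2 ← row2 − (-3)·row1  ⇒  L[2][1]=-3, U row2=(0, 0, -2, -1)
  row3 ← row3 − (-3)·row1  ⇒  L[3][1]=-3, U row3=(0, 0, -2, 2)
Step 3: pivot at (2,2) is -2.
  row3 ← row3 − (1)·row2  ⇒  L[3][2]=1, U row3=(0, 0, 0, 3)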